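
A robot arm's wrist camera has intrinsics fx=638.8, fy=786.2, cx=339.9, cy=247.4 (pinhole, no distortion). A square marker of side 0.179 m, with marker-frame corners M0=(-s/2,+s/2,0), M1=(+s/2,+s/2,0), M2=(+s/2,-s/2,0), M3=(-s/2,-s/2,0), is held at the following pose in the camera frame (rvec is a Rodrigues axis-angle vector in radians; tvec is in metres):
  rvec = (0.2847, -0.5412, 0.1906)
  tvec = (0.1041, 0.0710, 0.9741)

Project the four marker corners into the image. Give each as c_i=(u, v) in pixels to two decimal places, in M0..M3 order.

Intrinsics K: fx=638.8, fy=786.2, cx=339.9, cy=247.4
Marker side s = 0.179 m; corners in marker frame (Z=0):
  M0 = (-0.0895, +0.0895, 0)
  M1 = (+0.0895, +0.0895, 0)
  M2 = (+0.0895, -0.0895, 0)
  M3 = (-0.0895, -0.0895, 0)
rvec = (0.2847, -0.5412, 0.1906), |rvec| = θ = 0.64053 rad = 36.700°
Rodrigues: sinθ=0.59762, 1−cosθ=0.19822; R = I + sinθ·[k]× + (1−cosθ)·[k]×²:
    [+0.84094 -0.25227 -0.47873]
    [+0.10339 +0.94329 -0.31546]
    [+0.53116 +0.21579 +0.81933]
t = (0.1041, 0.0710, 0.9741) m
M0: Pc = R·M0+t = (+0.00626, +0.14617, +0.94587); u = 638.8·(+0.00626)/0.94587 + 339.9 = 344.1260, v = 786.2·(+0.14617)/0.94587 + 247.4 = 368.8956
M1: Pc = R·M1+t = (+0.15679, +0.16468, +1.04095); u = 638.8·(+0.15679)/1.04095 + 339.9 = 436.1144, v = 786.2·(+0.16468)/1.04095 + 247.4 = 371.7761
M2: Pc = R·M2+t = (+0.20194, -0.00417, +1.00233); u = 638.8·(+0.20194)/1.00233 + 339.9 = 468.6015, v = 786.2·(-0.00417)/1.00233 + 247.4 = 244.1285
M3: Pc = R·M3+t = (+0.05141, -0.02268, +0.90725); u = 638.8·(+0.05141)/0.90725 + 339.9 = 376.1013, v = 786.2·(-0.02268)/0.90725 + 247.4 = 227.7480

c0=(344.13, 368.90) c1=(436.11, 371.78) c2=(468.60, 244.13) c3=(376.10, 227.75)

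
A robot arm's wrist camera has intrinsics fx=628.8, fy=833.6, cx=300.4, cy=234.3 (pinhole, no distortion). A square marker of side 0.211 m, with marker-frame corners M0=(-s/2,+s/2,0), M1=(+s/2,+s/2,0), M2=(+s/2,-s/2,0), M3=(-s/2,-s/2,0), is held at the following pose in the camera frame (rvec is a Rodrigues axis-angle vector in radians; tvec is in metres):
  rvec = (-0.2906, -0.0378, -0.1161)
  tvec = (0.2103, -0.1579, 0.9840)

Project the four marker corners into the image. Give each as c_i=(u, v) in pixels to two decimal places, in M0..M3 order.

Intrinsics K: fx=628.8, fy=833.6, cx=300.4, cy=234.3
Marker side s = 0.211 m; corners in marker frame (Z=0):
  M0 = (-0.1055, +0.1055, 0)
  M1 = (+0.1055, +0.1055, 0)
  M2 = (+0.1055, -0.1055, 0)
  M3 = (-0.1055, -0.1055, 0)
rvec = (-0.2906, -0.0378, -0.1161), |rvec| = θ = 0.31521 rad = 18.060°
Rodrigues: sinθ=0.31001, 1−cosθ=0.04927; R = I + sinθ·[k]× + (1−cosθ)·[k]×²:
    [+0.99261 +0.11963 -0.02045]
    [-0.10874 +0.95144 +0.28799]
    [+0.05391 -0.28364 +0.95742]
t = (0.2103, -0.1579, 0.9840) m
M0: Pc = R·M0+t = (+0.11820, -0.04605, +0.94839); u = 628.8·(+0.11820)/0.94839 + 300.4 = 378.7697, v = 833.6·(-0.04605)/0.94839 + 234.3 = 193.8228
M1: Pc = R·M1+t = (+0.32764, -0.06900, +0.95976); u = 628.8·(+0.32764)/0.95976 + 300.4 = 515.0580, v = 833.6·(-0.06900)/0.95976 + 234.3 = 174.3745
M2: Pc = R·M2+t = (+0.30240, -0.26975, +1.01961); u = 628.8·(+0.30240)/1.01961 + 300.4 = 486.8911, v = 833.6·(-0.26975)/1.01961 + 234.3 = 13.7621
M3: Pc = R·M3+t = (+0.09296, -0.24680, +1.00824); u = 628.8·(+0.09296)/1.00824 + 300.4 = 358.3748, v = 833.6·(-0.24680)/1.00824 + 234.3 = 30.2441

c0=(378.77, 193.82) c1=(515.06, 174.37) c2=(486.89, 13.76) c3=(358.37, 30.24)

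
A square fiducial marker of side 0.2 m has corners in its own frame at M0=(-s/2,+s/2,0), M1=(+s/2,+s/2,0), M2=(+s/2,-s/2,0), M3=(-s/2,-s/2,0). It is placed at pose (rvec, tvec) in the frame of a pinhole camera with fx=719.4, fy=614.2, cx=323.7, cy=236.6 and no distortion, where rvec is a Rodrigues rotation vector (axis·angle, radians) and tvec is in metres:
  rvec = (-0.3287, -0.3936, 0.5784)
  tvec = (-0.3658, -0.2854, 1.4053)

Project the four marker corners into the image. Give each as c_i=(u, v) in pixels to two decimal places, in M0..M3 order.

c0=(61.04, 115.05) c1=(150.39, 171.24) c2=(204.98, 108.97) c3=(122.77, 53.65)

Intrinsics K: fx=719.4, fy=614.2, cx=323.7, cy=236.6
Marker side s = 0.2 m; corners in marker frame (Z=0):
  M0 = (-0.1000, +0.1000, 0)
  M1 = (+0.1000, +0.1000, 0)
  M2 = (+0.1000, -0.1000, 0)
  M3 = (-0.1000, -0.1000, 0)
rvec = (-0.3287, -0.3936, 0.5784), |rvec| = θ = 0.77299 rad = 44.289°
Rodrigues: sinθ=0.69828, 1−cosθ=0.28417; R = I + sinθ·[k]× + (1−cosθ)·[k]×²:
    [+0.76721 -0.46097 -0.44598]
    [+0.58403 +0.78951 +0.18866]
    [+0.26514 -0.40520 +0.87494]
t = (-0.3658, -0.2854, 1.4053) m
M0: Pc = R·M0+t = (-0.48862, -0.26485, +1.33827); u = 719.4·(-0.48862)/1.33827 + 323.7 = 61.0380, v = 614.2·(-0.26485)/1.33827 + 236.6 = 115.0456
M1: Pc = R·M1+t = (-0.33518, -0.14805, +1.39129); u = 719.4·(-0.33518)/1.39129 + 323.7 = 150.3899, v = 614.2·(-0.14805)/1.39129 + 236.6 = 171.2434
M2: Pc = R·M2+t = (-0.24298, -0.30595, +1.47233); u = 719.4·(-0.24298)/1.47233 + 323.7 = 204.9760, v = 614.2·(-0.30595)/1.47233 + 236.6 = 108.9705
M3: Pc = R·M3+t = (-0.39642, -0.42275, +1.41931); u = 719.4·(-0.39642)/1.41931 + 323.7 = 122.7653, v = 614.2·(-0.42275)/1.41931 + 236.6 = 53.6549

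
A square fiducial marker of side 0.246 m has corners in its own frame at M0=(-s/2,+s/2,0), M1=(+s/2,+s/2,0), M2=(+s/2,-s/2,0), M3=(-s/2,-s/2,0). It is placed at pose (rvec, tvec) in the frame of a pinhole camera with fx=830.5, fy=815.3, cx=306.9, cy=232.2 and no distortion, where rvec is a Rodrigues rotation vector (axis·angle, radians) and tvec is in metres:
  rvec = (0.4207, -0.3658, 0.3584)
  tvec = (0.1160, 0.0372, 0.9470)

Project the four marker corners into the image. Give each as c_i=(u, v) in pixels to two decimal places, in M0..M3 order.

c0=(270.10, 328.21) c1=(445.64, 368.79) c2=(544.14, 201.64) c3=(363.75, 137.44)

Intrinsics K: fx=830.5, fy=815.3, cx=306.9, cy=232.2
Marker side s = 0.246 m; corners in marker frame (Z=0):
  M0 = (-0.1230, +0.1230, 0)
  M1 = (+0.1230, +0.1230, 0)
  M2 = (+0.1230, -0.1230, 0)
  M3 = (-0.1230, -0.1230, 0)
rvec = (0.4207, -0.3658, 0.3584), |rvec| = θ = 0.66276 rad = 37.973°
Rodrigues: sinθ=0.61529, 1−cosθ=0.21170; R = I + sinθ·[k]× + (1−cosθ)·[k]×²:
    [+0.87360 -0.40690 -0.26693]
    [+0.25856 +0.85279 -0.45376]
    [+0.41227 +0.32738 +0.85021]
t = (0.1160, 0.0372, 0.9470) m
M0: Pc = R·M0+t = (-0.04150, +0.11029, +0.93656); u = 830.5·(-0.04150)/0.93656 + 306.9 = 270.0979, v = 815.3·(+0.11029)/0.93656 + 232.2 = 328.2104
M1: Pc = R·M1+t = (+0.17340, +0.17390, +1.03798); u = 830.5·(+0.17340)/1.03798 + 306.9 = 445.6427, v = 815.3·(+0.17390)/1.03798 + 232.2 = 368.7902
M2: Pc = R·M2+t = (+0.27350, -0.03589, +0.95744); u = 830.5·(+0.27350)/0.95744 + 306.9 = 544.1399, v = 815.3·(-0.03589)/0.95744 + 232.2 = 201.6382
M3: Pc = R·M3+t = (+0.05860, -0.09950, +0.85602); u = 830.5·(+0.05860)/0.85602 + 306.9 = 363.7492, v = 815.3·(-0.09950)/0.85602 + 232.2 = 137.4370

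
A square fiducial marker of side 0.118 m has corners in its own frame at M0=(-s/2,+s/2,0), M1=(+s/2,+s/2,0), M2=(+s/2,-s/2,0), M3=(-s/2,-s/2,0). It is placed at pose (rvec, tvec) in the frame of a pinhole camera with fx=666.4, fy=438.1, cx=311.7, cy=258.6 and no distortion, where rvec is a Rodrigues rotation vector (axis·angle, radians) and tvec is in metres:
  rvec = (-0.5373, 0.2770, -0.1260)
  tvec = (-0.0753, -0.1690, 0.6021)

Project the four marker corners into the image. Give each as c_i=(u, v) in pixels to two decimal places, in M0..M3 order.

c0=(164.76, 178.08) c1=(292.32, 156.59) c2=(288.39, 95.56) c3=(173.13, 117.54)

Intrinsics K: fx=666.4, fy=438.1, cx=311.7, cy=258.6
Marker side s = 0.118 m; corners in marker frame (Z=0):
  M0 = (-0.0590, +0.0590, 0)
  M1 = (+0.0590, +0.0590, 0)
  M2 = (+0.0590, -0.0590, 0)
  M3 = (-0.0590, -0.0590, 0)
rvec = (-0.5373, 0.2770, -0.1260), |rvec| = θ = 0.61749 rad = 35.380°
Rodrigues: sinθ=0.57899, 1−cosθ=0.18467; R = I + sinθ·[k]× + (1−cosθ)·[k]×²:
    [+0.95515 +0.04606 +0.29252]
    [-0.19023 +0.85249 +0.48690]
    [-0.22694 -0.52070 +0.82302]
t = (-0.0753, -0.1690, 0.6021) m
M0: Pc = R·M0+t = (-0.12894, -0.10748, +0.58477); u = 666.4·(-0.12894)/0.58477 + 311.7 = 164.7647, v = 438.1·(-0.10748)/0.58477 + 258.6 = 178.0778
M1: Pc = R·M1+t = (-0.01623, -0.12993, +0.55799); u = 666.4·(-0.01623)/0.55799 + 311.7 = 292.3186, v = 438.1·(-0.12993)/0.55799 + 258.6 = 156.5897
M2: Pc = R·M2+t = (-0.02166, -0.23052, +0.61943); u = 666.4·(-0.02166)/0.61943 + 311.7 = 288.3935, v = 438.1·(-0.23052)/0.61943 + 258.6 = 95.5619
M3: Pc = R·M3+t = (-0.13437, -0.20807, +0.64621); u = 666.4·(-0.13437)/0.64621 + 311.7 = 173.1304, v = 438.1·(-0.20807)/0.64621 + 258.6 = 117.5359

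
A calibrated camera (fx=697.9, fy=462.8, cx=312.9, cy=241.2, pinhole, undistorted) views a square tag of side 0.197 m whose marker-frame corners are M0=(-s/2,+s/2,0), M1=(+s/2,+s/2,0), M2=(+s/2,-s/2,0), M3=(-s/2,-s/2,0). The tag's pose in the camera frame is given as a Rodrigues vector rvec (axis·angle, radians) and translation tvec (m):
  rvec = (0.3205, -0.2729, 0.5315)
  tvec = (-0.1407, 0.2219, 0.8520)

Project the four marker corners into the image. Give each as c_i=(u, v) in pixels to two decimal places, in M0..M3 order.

c0=(84.91, 383.03) c1=(226.98, 417.91) c2=(307.61, 340.96) c3=(164.25, 297.76)

Intrinsics K: fx=697.9, fy=462.8, cx=312.9, cy=241.2
Marker side s = 0.197 m; corners in marker frame (Z=0):
  M0 = (-0.0985, +0.0985, 0)
  M1 = (+0.0985, +0.0985, 0)
  M2 = (+0.0985, -0.0985, 0)
  M3 = (-0.0985, -0.0985, 0)
rvec = (0.3205, -0.2729, 0.5315), |rvec| = θ = 0.67800 rad = 38.847°
Rodrigues: sinθ=0.62724, 1−cosθ=0.22117; R = I + sinθ·[k]× + (1−cosθ)·[k]×²:
    [+0.82825 -0.53379 -0.17051]
    [+0.44962 +0.81466 -0.36629]
    [+0.33443 +0.22672 +0.91475]
t = (-0.1407, 0.2219, 0.8520) m
M0: Pc = R·M0+t = (-0.27486, +0.25786, +0.84139); u = 697.9·(-0.27486)/0.84139 + 312.9 = 84.9140, v = 462.8·(+0.25786)/0.84139 + 241.2 = 383.0317
M1: Pc = R·M1+t = (-0.11170, +0.34643, +0.90727); u = 697.9·(-0.11170)/0.90727 + 312.9 = 226.9807, v = 462.8·(+0.34643)/0.90727 + 241.2 = 417.9150
M2: Pc = R·M2+t = (-0.00654, +0.18594, +0.86261); u = 697.9·(-0.00654)/0.86261 + 312.9 = 307.6093, v = 462.8·(+0.18594)/0.86261 + 241.2 = 340.9610
M3: Pc = R·M3+t = (-0.16970, +0.09737, +0.79673); u = 697.9·(-0.16970)/0.79673 + 312.9 = 164.2459, v = 462.8·(+0.09737)/0.79673 + 241.2 = 297.7589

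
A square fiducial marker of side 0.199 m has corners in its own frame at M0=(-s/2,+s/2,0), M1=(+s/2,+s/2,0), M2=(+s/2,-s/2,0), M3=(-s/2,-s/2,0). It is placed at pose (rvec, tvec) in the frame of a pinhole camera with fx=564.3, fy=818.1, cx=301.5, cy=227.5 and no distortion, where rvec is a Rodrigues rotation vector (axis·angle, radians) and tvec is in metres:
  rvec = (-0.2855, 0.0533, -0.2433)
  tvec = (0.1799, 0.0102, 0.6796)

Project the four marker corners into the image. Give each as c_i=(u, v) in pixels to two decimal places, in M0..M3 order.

c0=(393.39, 386.82) c1=(561.50, 326.26) c2=(504.03, 103.82) c3=(349.65, 160.64)

Intrinsics K: fx=564.3, fy=818.1, cx=301.5, cy=227.5
Marker side s = 0.199 m; corners in marker frame (Z=0):
  M0 = (-0.0995, +0.0995, 0)
  M1 = (+0.0995, +0.0995, 0)
  M2 = (+0.0995, -0.0995, 0)
  M3 = (-0.0995, -0.0995, 0)
rvec = (-0.2855, 0.0533, -0.2433), |rvec| = θ = 0.37887 rad = 21.708°
Rodrigues: sinθ=0.36988, 1−cosθ=0.07092; R = I + sinθ·[k]× + (1−cosθ)·[k]×²:
    [+0.96935 +0.23000 +0.08635]
    [-0.24504 +0.93048 +0.27231]
    [-0.01772 -0.28513 +0.95833]
t = (0.1799, 0.0102, 0.6796) m
M0: Pc = R·M0+t = (+0.10633, +0.12716, +0.65299); u = 564.3·(+0.10633)/0.65299 + 301.5 = 393.3919, v = 818.1·(+0.12716)/0.65299 + 227.5 = 386.8178
M1: Pc = R·M1+t = (+0.29924, +0.07840, +0.64947); u = 564.3·(+0.29924)/0.64947 + 301.5 = 561.4958, v = 818.1·(+0.07840)/0.64947 + 227.5 = 326.2588
M2: Pc = R·M2+t = (+0.25347, -0.10676, +0.70621); u = 564.3·(+0.25347)/0.70621 + 301.5 = 504.0332, v = 818.1·(-0.10676)/0.70621 + 227.5 = 103.8194
M3: Pc = R·M3+t = (+0.06056, -0.05800, +0.70973); u = 564.3·(+0.06056)/0.70973 + 301.5 = 349.6539, v = 818.1·(-0.05800)/0.70973 + 227.5 = 160.6419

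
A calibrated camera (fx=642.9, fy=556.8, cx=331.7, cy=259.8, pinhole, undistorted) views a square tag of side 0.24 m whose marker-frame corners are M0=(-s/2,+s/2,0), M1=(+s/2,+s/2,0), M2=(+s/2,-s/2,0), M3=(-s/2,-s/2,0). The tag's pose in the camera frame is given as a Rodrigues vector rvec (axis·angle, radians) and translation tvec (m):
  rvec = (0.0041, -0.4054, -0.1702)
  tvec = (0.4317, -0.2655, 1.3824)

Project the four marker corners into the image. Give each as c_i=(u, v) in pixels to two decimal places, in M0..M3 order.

c0=(496.17, 206.88) c1=(582.74, 194.92) c2=(566.59, 102.06) c3=(478.29, 107.54)

Intrinsics K: fx=642.9, fy=556.8, cx=331.7, cy=259.8
Marker side s = 0.24 m; corners in marker frame (Z=0):
  M0 = (-0.1200, +0.1200, 0)
  M1 = (+0.1200, +0.1200, 0)
  M2 = (+0.1200, -0.1200, 0)
  M3 = (-0.1200, -0.1200, 0)
rvec = (0.0041, -0.4054, -0.1702), |rvec| = θ = 0.43970 rad = 25.193°
Rodrigues: sinθ=0.42567, 1−cosθ=0.09512; R = I + sinθ·[k]× + (1−cosθ)·[k]×²:
    [+0.90489 +0.16395 -0.39281]
    [-0.16559 +0.98574 +0.02998]
    [+0.39212 +0.03792 +0.91913]
t = (0.4317, -0.2655, 1.3824) m
M0: Pc = R·M0+t = (+0.34279, -0.12734, +1.33990); u = 642.9·(+0.34279)/1.33990 + 331.7 = 496.1740, v = 556.8·(-0.12734)/1.33990 + 259.8 = 206.8829
M1: Pc = R·M1+t = (+0.55996, -0.16708, +1.43400); u = 642.9·(+0.55996)/1.43400 + 331.7 = 582.7444, v = 556.8·(-0.16708)/1.43400 + 259.8 = 194.9250
M2: Pc = R·M2+t = (+0.52061, -0.40366, +1.42490); u = 642.9·(+0.52061)/1.42490 + 331.7 = 566.5942, v = 556.8·(-0.40366)/1.42490 + 259.8 = 102.0649
M3: Pc = R·M3+t = (+0.30344, -0.36392, +1.33080); u = 642.9·(+0.30344)/1.33080 + 331.7 = 478.2898, v = 556.8·(-0.36392)/1.33080 + 259.8 = 107.5379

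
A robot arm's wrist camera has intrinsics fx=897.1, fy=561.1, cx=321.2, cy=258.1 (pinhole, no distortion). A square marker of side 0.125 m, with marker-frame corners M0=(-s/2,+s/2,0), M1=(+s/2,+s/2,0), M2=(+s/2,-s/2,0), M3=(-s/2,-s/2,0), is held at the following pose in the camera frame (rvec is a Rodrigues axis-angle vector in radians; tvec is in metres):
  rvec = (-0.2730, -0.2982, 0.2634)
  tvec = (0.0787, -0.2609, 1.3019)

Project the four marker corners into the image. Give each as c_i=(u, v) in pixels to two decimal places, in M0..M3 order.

c0=(326.66, 160.20) c1=(406.17, 178.40) c2=(421.68, 131.87) c3=(344.84, 113.07)

Intrinsics K: fx=897.1, fy=561.1, cx=321.2, cy=258.1
Marker side s = 0.125 m; corners in marker frame (Z=0):
  M0 = (-0.0625, +0.0625, 0)
  M1 = (+0.0625, +0.0625, 0)
  M2 = (+0.0625, -0.0625, 0)
  M3 = (-0.0625, -0.0625, 0)
rvec = (-0.2730, -0.2982, 0.2634), |rvec| = θ = 0.48253 rad = 27.647°
Rodrigues: sinθ=0.46402, 1−cosθ=0.11417; R = I + sinθ·[k]× + (1−cosθ)·[k]×²:
    [+0.92237 -0.21338 -0.32202]
    [+0.29322 +0.92943 +0.22401]
    [+0.25150 -0.30105 +0.91985]
t = (0.0787, -0.2609, 1.3019) m
M0: Pc = R·M0+t = (+0.00772, -0.22114, +1.26737); u = 897.1·(+0.00772)/1.26737 + 321.2 = 326.6615, v = 561.1·(-0.22114)/1.26737 + 258.1 = 160.1963
M1: Pc = R·M1+t = (+0.12301, -0.18448, +1.29880); u = 897.1·(+0.12301)/1.29880 + 321.2 = 406.1661, v = 561.1·(-0.18448)/1.29880 + 258.1 = 178.4003
M2: Pc = R·M2+t = (+0.14968, -0.30066, +1.33643); u = 897.1·(+0.14968)/1.33643 + 321.2 = 421.6777, v = 561.1·(-0.30066)/1.33643 + 258.1 = 131.8669
M3: Pc = R·M3+t = (+0.03439, -0.33732, +1.30500); u = 897.1·(+0.03439)/1.30500 + 321.2 = 344.8393, v = 561.1·(-0.33732)/1.30500 + 258.1 = 113.0669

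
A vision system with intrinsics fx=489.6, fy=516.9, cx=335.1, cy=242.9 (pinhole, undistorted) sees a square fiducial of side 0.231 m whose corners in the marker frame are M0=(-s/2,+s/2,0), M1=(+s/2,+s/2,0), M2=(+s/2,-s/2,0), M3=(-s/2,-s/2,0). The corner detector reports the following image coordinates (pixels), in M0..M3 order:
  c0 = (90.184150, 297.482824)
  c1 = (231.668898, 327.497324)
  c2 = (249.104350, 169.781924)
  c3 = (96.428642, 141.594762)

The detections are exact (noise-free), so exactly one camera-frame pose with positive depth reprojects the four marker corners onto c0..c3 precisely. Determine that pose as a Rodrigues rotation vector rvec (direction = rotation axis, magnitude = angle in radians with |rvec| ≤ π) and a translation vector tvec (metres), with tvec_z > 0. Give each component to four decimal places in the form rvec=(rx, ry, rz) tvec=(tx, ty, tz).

rvec=(0.2300, 0.1018, 0.1714) tvec=(-0.2538, -0.0086, 0.7335)

Intrinsics K: fx=489.6, fy=516.9, cx=335.1, cy=242.9
Marker side s = 0.231 m; corners in marker frame (Z=0):
  M0 = (-0.1155, +0.1155, 0)
  M1 = (+0.1155, +0.1155, 0)
  M2 = (+0.1155, -0.1155, 0)
  M3 = (-0.1155, -0.1155, 0)
Detected image corners:
  c0 = (90.184150, 297.482824) px
  c1 = (231.668898, 327.497324) px
  c2 = (249.104350, 169.781924) px
  c3 = (96.428642, 141.594762) px
Planar DLT: solve 8×8 A·h = b for H (H[2,2]=1):
  H  [+617.47155 +2.53209 +165.69355]
  H  [+100.38896 +753.77846 +236.80697]
  H  [-0.10994 +0.32053 +1.00000]
B = K⁻¹H; ‖b₁‖=1.363290, ‖b₂‖=1.363290; λ = 2/(‖b₁‖+‖b₂‖) = 0.733520, sign → tz>0 ⇒ λ=+0.733520
r₁ = λ·B[:,0] = (+0.98029,+0.18035,-0.08064); r₂ = λ·B[:,1] = (-0.15713,+0.95918,+0.23512)
r₃ = r₁×r₂ = (+0.11975,-0.21781,+0.96862); SVD([r₁ r₂ r₃]) → R = UVᵀ:
  R  [+0.98029 -0.15713 +0.11975]
  R  [+0.18035 +0.95918 -0.21781]
  R  [-0.08064 +0.23512 +0.96862]
t = (-0.25381, -0.00865, +0.73352) m
tr R = 2.908089; θ = arccos((tr R − 1)/2) = 0.304342 rad = 17.438°
axis k = ((R−Rᵀ)₃₂, (R−Rᵀ)₁₃, (R−Rᵀ)₂₁) / (2 sinθ) = (+0.755725, +0.334364, +0.563100)
rvec = θ·k = (+0.229999, +0.101761, +0.171375)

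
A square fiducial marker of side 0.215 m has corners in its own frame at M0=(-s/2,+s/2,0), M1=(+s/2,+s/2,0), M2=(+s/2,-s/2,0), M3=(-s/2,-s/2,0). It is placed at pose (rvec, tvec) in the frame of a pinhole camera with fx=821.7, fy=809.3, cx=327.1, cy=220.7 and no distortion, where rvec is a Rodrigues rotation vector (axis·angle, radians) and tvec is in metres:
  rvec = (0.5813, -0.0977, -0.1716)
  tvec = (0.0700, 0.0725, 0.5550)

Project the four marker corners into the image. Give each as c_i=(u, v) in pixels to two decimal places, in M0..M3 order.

Intrinsics K: fx=821.7, fy=809.3, cx=327.1, cy=220.7
Marker side s = 0.215 m; corners in marker frame (Z=0):
  M0 = (-0.1075, +0.1075, 0)
  M1 = (+0.1075, +0.1075, 0)
  M2 = (+0.1075, -0.1075, 0)
  M3 = (-0.1075, -0.1075, 0)
rvec = (0.5813, -0.0977, -0.1716), |rvec| = θ = 0.61392 rad = 35.175°
Rodrigues: sinθ=0.57608, 1−cosθ=0.18261; R = I + sinθ·[k]× + (1−cosθ)·[k]×²:
    [+0.98111 +0.13351 -0.14001]
    [-0.18854 +0.82202 -0.53734]
    [+0.04335 +0.55359 +0.83166]
t = (0.0700, 0.0725, 0.5550) m
M0: Pc = R·M0+t = (-0.02112, +0.18113, +0.60985); u = 821.7·(-0.02112)/0.60985 + 327.1 = 298.6470, v = 809.3·(+0.18113)/0.60985 + 220.7 = 461.0742
M1: Pc = R·M1+t = (+0.18982, +0.14060, +0.61917); u = 821.7·(+0.18982)/0.61917 + 327.1 = 579.0111, v = 809.3·(+0.14060)/0.61917 + 220.7 = 404.4731
M2: Pc = R·M2+t = (+0.16112, -0.03613, +0.50015); u = 821.7·(+0.16112)/0.50015 + 327.1 = 591.8012, v = 809.3·(-0.03613)/0.50015 + 220.7 = 162.2296
M3: Pc = R·M3+t = (-0.04982, +0.00440, +0.49083); u = 821.7·(-0.04982)/0.49083 + 327.1 = 243.6942, v = 809.3·(+0.00440)/0.49083 + 220.7 = 227.9562

c0=(298.65, 461.07) c1=(579.01, 404.47) c2=(591.80, 162.23) c3=(243.69, 227.96)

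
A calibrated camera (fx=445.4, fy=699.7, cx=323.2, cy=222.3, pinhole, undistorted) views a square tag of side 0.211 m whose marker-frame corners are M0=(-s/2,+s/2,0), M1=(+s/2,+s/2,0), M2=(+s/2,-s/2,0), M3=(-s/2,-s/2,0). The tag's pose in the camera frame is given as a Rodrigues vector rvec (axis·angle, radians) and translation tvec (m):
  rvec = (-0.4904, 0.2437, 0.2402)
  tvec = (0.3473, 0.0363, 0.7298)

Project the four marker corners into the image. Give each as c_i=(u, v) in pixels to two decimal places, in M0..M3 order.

c0=(459.02, 328.87) c1=(607.14, 376.69) c2=(608.14, 188.32) c3=(476.75, 160.06)

Intrinsics K: fx=445.4, fy=699.7, cx=323.2, cy=222.3
Marker side s = 0.211 m; corners in marker frame (Z=0):
  M0 = (-0.1055, +0.1055, 0)
  M1 = (+0.1055, +0.1055, 0)
  M2 = (+0.1055, -0.1055, 0)
  M3 = (-0.1055, -0.1055, 0)
rvec = (-0.4904, 0.2437, 0.2402), |rvec| = θ = 0.59798 rad = 34.262°
Rodrigues: sinθ=0.56297, 1−cosθ=0.17352; R = I + sinθ·[k]× + (1−cosθ)·[k]×²:
    [+0.94318 -0.28413 +0.17227]
    [+0.16814 +0.85530 +0.49010]
    [-0.28660 -0.43329 +0.85447]
t = (0.3473, 0.0363, 0.7298) m
M0: Pc = R·M0+t = (+0.21782, +0.10879, +0.71432); u = 445.4·(+0.21782)/0.71432 + 323.2 = 459.0154, v = 699.7·(+0.10879)/0.71432 + 222.3 = 328.8673
M1: Pc = R·M1+t = (+0.41683, +0.14427, +0.65385); u = 445.4·(+0.41683)/0.65385 + 323.2 = 607.1415, v = 699.7·(+0.14427)/0.65385 + 222.3 = 376.6891
M2: Pc = R·M2+t = (+0.47678, -0.03619, +0.74528); u = 445.4·(+0.47678)/0.74528 + 323.2 = 608.1397, v = 699.7·(-0.03619)/0.74528 + 222.3 = 188.3188
M3: Pc = R·M3+t = (+0.27777, -0.07167, +0.80575); u = 445.4·(+0.27777)/0.80575 + 323.2 = 476.7456, v = 699.7·(-0.07167)/0.80575 + 222.3 = 160.0603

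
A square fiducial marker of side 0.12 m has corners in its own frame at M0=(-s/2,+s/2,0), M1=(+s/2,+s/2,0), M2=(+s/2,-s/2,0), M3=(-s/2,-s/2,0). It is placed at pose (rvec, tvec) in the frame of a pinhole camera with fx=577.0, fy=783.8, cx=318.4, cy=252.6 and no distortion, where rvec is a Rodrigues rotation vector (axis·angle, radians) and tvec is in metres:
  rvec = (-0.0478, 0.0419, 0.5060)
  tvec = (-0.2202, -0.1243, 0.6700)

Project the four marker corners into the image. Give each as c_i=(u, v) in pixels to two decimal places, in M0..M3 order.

Intrinsics K: fx=577.0, fy=783.8, cx=318.4, cy=252.6
Marker side s = 0.12 m; corners in marker frame (Z=0):
  M0 = (-0.0600, +0.0600, 0)
  M1 = (+0.0600, +0.0600, 0)
  M2 = (+0.0600, -0.0600, 0)
  M3 = (-0.0600, -0.0600, 0)
rvec = (-0.0478, 0.0419, 0.5060), |rvec| = θ = 0.50998 rad = 29.220°
Rodrigues: sinθ=0.48816, 1−cosθ=0.12724; R = I + sinθ·[k]× + (1−cosθ)·[k]×²:
    [+0.87387 -0.48533 +0.02827]
    [+0.48337 +0.87361 +0.05613]
    [-0.05194 -0.03538 +0.99802]
t = (-0.2202, -0.1243, 0.6700) m
M0: Pc = R·M0+t = (-0.30175, -0.10089, +0.67099); u = 577.0·(-0.30175)/0.67099 + 318.4 = 58.9176, v = 783.8·(-0.10089)/0.67099 + 252.6 = 134.7540
M1: Pc = R·M1+t = (-0.19689, -0.04288, +0.66476); u = 577.0·(-0.19689)/0.66476 + 318.4 = 147.5054, v = 783.8·(-0.04288)/0.66476 + 252.6 = 202.0404
M2: Pc = R·M2+t = (-0.13865, -0.14771, +0.66901); u = 577.0·(-0.13865)/0.66901 + 318.4 = 198.8200, v = 783.8·(-0.14771)/0.66901 + 252.6 = 79.5393
M3: Pc = R·M3+t = (-0.24351, -0.20572, +0.67524); u = 577.0·(-0.24351)/0.67524 + 318.4 = 110.3156, v = 783.8·(-0.20572)/0.67524 + 252.6 = 13.8067

c0=(58.92, 134.75) c1=(147.51, 202.04) c2=(198.82, 79.54) c3=(110.32, 13.81)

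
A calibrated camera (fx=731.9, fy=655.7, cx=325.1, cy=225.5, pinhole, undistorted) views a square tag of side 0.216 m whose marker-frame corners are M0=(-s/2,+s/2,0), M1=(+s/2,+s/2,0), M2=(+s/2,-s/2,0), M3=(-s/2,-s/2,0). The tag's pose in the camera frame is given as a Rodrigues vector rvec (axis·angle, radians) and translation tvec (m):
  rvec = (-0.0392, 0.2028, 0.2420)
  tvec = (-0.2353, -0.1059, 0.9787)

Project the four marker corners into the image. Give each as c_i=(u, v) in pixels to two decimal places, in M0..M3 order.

Intrinsics K: fx=731.9, fy=655.7, cx=325.1, cy=225.5
Marker side s = 0.216 m; corners in marker frame (Z=0):
  M0 = (-0.1080, +0.1080, 0)
  M1 = (+0.1080, +0.1080, 0)
  M2 = (+0.1080, -0.1080, 0)
  M3 = (-0.1080, -0.1080, 0)
rvec = (-0.0392, 0.2028, 0.2420), |rvec| = θ = 0.31816 rad = 18.229°
Rodrigues: sinθ=0.31282, 1−cosθ=0.05019; R = I + sinθ·[k]× + (1−cosθ)·[k]×²:
    [+0.95057 -0.24188 +0.19469]
    [+0.23400 +0.97020 +0.06287]
    [-0.20410 -0.01421 +0.97885]
t = (-0.2353, -0.1059, 0.9787) m
M0: Pc = R·M0+t = (-0.36408, -0.02639, +0.99921); u = 731.9·(-0.36408)/0.99921 + 325.1 = 58.4151, v = 655.7·(-0.02639)/0.99921 + 225.5 = 208.1825
M1: Pc = R·M1+t = (-0.15876, +0.02415, +0.95512); u = 731.9·(-0.15876)/0.95512 + 325.1 = 203.4432, v = 655.7·(+0.02415)/0.95512 + 225.5 = 242.0816
M2: Pc = R·M2+t = (-0.10652, -0.18541, +0.95819); u = 731.9·(-0.10652)/0.95819 + 325.1 = 243.7401, v = 655.7·(-0.18541)/0.95819 + 225.5 = 98.6220
M3: Pc = R·M3+t = (-0.31184, -0.23595, +1.00228); u = 731.9·(-0.31184)/1.00228 + 325.1 = 97.3837, v = 655.7·(-0.23595)/1.00228 + 225.5 = 71.1369

c0=(58.42, 208.18) c1=(203.44, 242.08) c2=(243.74, 98.62) c3=(97.38, 71.14)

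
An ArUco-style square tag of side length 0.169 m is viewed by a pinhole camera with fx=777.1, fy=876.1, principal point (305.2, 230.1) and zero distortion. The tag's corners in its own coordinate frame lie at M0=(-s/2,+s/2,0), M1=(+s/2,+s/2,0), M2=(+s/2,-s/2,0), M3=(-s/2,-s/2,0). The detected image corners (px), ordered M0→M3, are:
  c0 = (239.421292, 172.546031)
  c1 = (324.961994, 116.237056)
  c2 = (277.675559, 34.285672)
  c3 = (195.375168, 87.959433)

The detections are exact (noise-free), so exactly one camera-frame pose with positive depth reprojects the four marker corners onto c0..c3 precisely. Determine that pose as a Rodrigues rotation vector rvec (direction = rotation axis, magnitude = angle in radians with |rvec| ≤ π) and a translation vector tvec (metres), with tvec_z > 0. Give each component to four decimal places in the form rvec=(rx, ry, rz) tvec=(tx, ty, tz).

Intrinsics K: fx=777.1, fy=876.1, cx=305.2, cy=230.1
Marker side s = 0.169 m; corners in marker frame (Z=0):
  M0 = (-0.0845, +0.0845, 0)
  M1 = (+0.0845, +0.0845, 0)
  M2 = (+0.0845, -0.0845, 0)
  M3 = (-0.0845, -0.0845, 0)
Detected image corners:
  c0 = (239.421292, 172.546031) px
  c1 = (324.961994, 116.237056) px
  c2 = (277.675559, 34.285672) px
  c3 = (195.375168, 87.959433) px
Planar DLT: solve 8×8 A·h = b for H (H[2,2]=1):
  H  [+503.31480 +207.20368 +258.98448]
  H  [-322.48284 +467.72494 +101.83986]
  H  [+0.02676 -0.24303 +1.00000]
B = K⁻¹H; ‖b₁‖=0.739878, ‖b₂‖=0.739878; λ = 2/(‖b₁‖+‖b₂‖) = 1.351574, sign → tz>0 ⇒ λ=+1.351574
r₁ = λ·B[:,0] = (+0.86119,-0.50700,+0.03617); r₂ = λ·B[:,1] = (+0.48939,+0.80784,-0.32848)
r₃ = r₁×r₂ = (+0.13732,+0.30058,+0.94382); SVD([r₁ r₂ r₃]) → R = UVᵀ:
  R  [+0.86119 +0.48939 +0.13732]
  R  [-0.50700 +0.80784 +0.30058]
  R  [+0.03617 -0.32848 +0.94382]
t = (-0.08038, -0.19787, +1.35157) m
tr R = 2.612846; θ = arccos((tr R − 1)/2) = 0.632719 rad = 36.252°
axis k = ((R−Rᵀ)₃₂, (R−Rᵀ)₁₃, (R−Rᵀ)₂₁) / (2 sinθ) = (-0.531892, +0.085528, -0.842482)
rvec = θ·k = (-0.336538, +0.054115, -0.533054)

rvec=(-0.3365, 0.0541, -0.5331) tvec=(-0.0804, -0.1979, 1.3516)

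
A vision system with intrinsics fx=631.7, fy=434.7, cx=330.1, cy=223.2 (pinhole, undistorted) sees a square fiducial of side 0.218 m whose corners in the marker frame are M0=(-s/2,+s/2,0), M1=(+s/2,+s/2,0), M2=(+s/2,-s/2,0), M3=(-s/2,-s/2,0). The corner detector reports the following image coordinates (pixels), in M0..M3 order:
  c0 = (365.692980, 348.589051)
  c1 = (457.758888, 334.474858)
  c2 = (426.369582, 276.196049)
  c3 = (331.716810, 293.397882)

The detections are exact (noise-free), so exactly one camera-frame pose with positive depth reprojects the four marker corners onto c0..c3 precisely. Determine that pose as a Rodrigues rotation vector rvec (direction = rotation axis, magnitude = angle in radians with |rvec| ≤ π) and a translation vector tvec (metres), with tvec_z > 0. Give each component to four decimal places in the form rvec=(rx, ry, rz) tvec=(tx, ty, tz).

Intrinsics K: fx=631.7, fy=434.7, cx=330.1, cy=223.2
Marker side s = 0.218 m; corners in marker frame (Z=0):
  M0 = (-0.1090, +0.1090, 0)
  M1 = (+0.1090, +0.1090, 0)
  M2 = (+0.1090, -0.1090, 0)
  M3 = (-0.1090, -0.1090, 0)
Detected image corners:
  c0 = (365.692980, 348.589051) px
  c1 = (457.758888, 334.474858) px
  c2 = (426.369582, 276.196049) px
  c3 = (331.716810, 293.397882) px
Planar DLT: solve 8×8 A·h = b for H (H[2,2]=1):
  H  [+350.76631 +227.38447 +394.73743]
  H  [-132.94860 +321.35610 +313.93623]
  H  [-0.19566 +0.19560 +1.00000]
B = K⁻¹H; ‖b₁‖=0.716095, ‖b₂‖=0.716095; λ = 2/(‖b₁‖+‖b₂‖) = 1.396463, sign → tz>0 ⇒ λ=+1.396463
r₁ = λ·B[:,0] = (+0.91820,-0.28680,-0.27323); r₂ = λ·B[:,1] = (+0.35993,+0.89210,+0.27315)
r₃ = r₁×r₂ = (+0.16541,-0.34915,+0.92235); SVD([r₁ r₂ r₃]) → R = UVᵀ:
  R  [+0.91820 +0.35993 +0.16541]
  R  [-0.28680 +0.89210 -0.34915]
  R  [-0.27323 +0.27315 +0.92235]
t = (+0.14289, +0.29149, +1.39646) m
tr R = 2.732650; θ = arccos((tr R − 1)/2) = 0.522999 rad = 29.966°
axis k = ((R−Rᵀ)₃₂, (R−Rᵀ)₁₃, (R−Rᵀ)₂₁) / (2 sinθ) = (+0.622944, +0.439100, -0.647404)
rvec = θ·k = (+0.325799, +0.229649, -0.338592)

rvec=(0.3258, 0.2296, -0.3386) tvec=(0.1429, 0.2915, 1.3965)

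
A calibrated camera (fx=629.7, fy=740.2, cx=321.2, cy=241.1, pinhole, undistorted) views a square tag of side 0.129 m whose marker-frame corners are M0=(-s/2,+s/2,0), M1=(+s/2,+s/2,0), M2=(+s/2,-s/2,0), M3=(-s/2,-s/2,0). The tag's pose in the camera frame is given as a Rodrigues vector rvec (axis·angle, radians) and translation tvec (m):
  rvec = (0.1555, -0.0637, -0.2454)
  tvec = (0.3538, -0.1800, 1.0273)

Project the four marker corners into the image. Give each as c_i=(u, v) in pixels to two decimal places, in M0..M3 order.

Intrinsics K: fx=629.7, fy=740.2, cx=321.2, cy=241.1
Marker side s = 0.129 m; corners in marker frame (Z=0):
  M0 = (-0.0645, +0.0645, 0)
  M1 = (+0.0645, +0.0645, 0)
  M2 = (+0.0645, -0.0645, 0)
  M3 = (-0.0645, -0.0645, 0)
rvec = (0.1555, -0.0637, -0.2454), |rvec| = θ = 0.29742 rad = 17.041°
Rodrigues: sinθ=0.29306, 1−cosθ=0.04390; R = I + sinθ·[k]× + (1−cosθ)·[k]×²:
    [+0.96810 +0.23688 -0.08170]
    [-0.24671 +0.95811 -0.14546]
    [+0.04383 +0.16098 +0.98598]
t = (0.3538, -0.1800, 1.0273) m
M0: Pc = R·M0+t = (+0.30664, -0.10229, +1.03486); u = 629.7·(+0.30664)/1.03486 + 321.2 = 507.7854, v = 740.2·(-0.10229)/1.03486 + 241.1 = 167.9360
M1: Pc = R·M1+t = (+0.43152, -0.13412, +1.04051); u = 629.7·(+0.43152)/1.04051 + 321.2 = 582.3497, v = 740.2·(-0.13412)/1.04051 + 241.1 = 145.6930
M2: Pc = R·M2+t = (+0.40096, -0.25771, +1.01974); u = 629.7·(+0.40096)/1.01974 + 321.2 = 568.7981, v = 740.2·(-0.25771)/1.01974 + 241.1 = 54.0356
M3: Pc = R·M3+t = (+0.27608, -0.22588, +1.01409); u = 629.7·(+0.27608)/1.01409 + 321.2 = 492.6314, v = 740.2·(-0.22588)/1.01409 + 241.1 = 76.2231

c0=(507.79, 167.94) c1=(582.35, 145.69) c2=(568.80, 54.04) c3=(492.63, 76.22)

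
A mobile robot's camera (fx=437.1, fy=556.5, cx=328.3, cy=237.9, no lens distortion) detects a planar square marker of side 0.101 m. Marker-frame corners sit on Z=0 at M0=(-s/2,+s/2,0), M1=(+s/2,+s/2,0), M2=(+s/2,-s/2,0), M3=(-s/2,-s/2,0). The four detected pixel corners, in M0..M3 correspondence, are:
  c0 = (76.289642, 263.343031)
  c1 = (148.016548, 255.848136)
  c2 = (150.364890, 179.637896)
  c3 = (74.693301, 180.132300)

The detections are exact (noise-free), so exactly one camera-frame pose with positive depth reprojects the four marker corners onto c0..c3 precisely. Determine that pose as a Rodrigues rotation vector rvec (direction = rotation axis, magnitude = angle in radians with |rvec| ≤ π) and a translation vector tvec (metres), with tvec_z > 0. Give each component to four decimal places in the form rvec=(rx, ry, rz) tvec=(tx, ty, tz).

rvec=(0.4083, -0.6362, 0.0626) tvec=(-0.3222, -0.0203, 0.6572)

Intrinsics K: fx=437.1, fy=556.5, cx=328.3, cy=237.9
Marker side s = 0.101 m; corners in marker frame (Z=0):
  M0 = (-0.0505, +0.0505, 0)
  M1 = (+0.0505, +0.0505, 0)
  M2 = (+0.0505, -0.0505, 0)
  M3 = (-0.0505, -0.0505, 0)
Detected image corners:
  c0 = (76.289642, 263.343031) px
  c1 = (148.016548, 255.848136) px
  c2 = (150.364890, 179.637896) px
  c3 = (74.693301, 180.132300) px
Planar DLT: solve 8×8 A·h = b for H (H[2,2]=1):
  H  [+829.86322 +55.44119 +114.00401]
  H  [+156.47365 +905.09835 +220.72574]
  H  [+0.89633 +0.53451 +1.00000]
B = K⁻¹H; ‖b₁‖=1.521605, ‖b₂‖=1.521605; λ = 2/(‖b₁‖+‖b₂‖) = 0.657201, sign → tz>0 ⇒ λ=+0.657201
r₁ = λ·B[:,0] = (+0.80530,-0.06704,+0.58907); r₂ = λ·B[:,1] = (-0.18049,+0.91871,+0.35128)
r₃ = r₁×r₂ = (-0.56473,-0.38921,+0.72773); SVD([r₁ r₂ r₃]) → R = UVᵀ:
  R  [+0.80530 -0.18049 -0.56473]
  R  [-0.06704 +0.91871 -0.38921]
  R  [+0.58907 +0.35128 +0.72773]
t = (-0.32220, -0.02028, +0.65720) m
tr R = 2.451740; θ = arccos((tr R − 1)/2) = 0.758498 rad = 43.459°
axis k = ((R−Rᵀ)₃₂, (R−Rᵀ)₁₃, (R−Rᵀ)₂₁) / (2 sinθ) = (+0.538277, -0.838723, +0.082470)
rvec = θ·k = (+0.408282, -0.636170, +0.062553)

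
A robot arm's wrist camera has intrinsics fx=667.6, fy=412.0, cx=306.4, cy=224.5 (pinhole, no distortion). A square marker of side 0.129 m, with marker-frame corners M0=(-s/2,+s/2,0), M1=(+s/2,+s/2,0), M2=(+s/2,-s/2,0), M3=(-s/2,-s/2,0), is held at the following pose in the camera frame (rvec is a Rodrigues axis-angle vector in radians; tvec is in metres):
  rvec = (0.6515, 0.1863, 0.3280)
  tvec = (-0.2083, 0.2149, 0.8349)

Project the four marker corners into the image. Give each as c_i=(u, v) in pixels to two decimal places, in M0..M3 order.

Intrinsics K: fx=667.6, fy=412.0, cx=306.4, cy=224.5
Marker side s = 0.129 m; corners in marker frame (Z=0):
  M0 = (-0.0645, +0.0645, 0)
  M1 = (+0.0645, +0.0645, 0)
  M2 = (+0.0645, -0.0645, 0)
  M3 = (-0.0645, -0.0645, 0)
rvec = (0.6515, 0.1863, 0.3280), |rvec| = θ = 0.75282 rad = 43.134°
Rodrigues: sinθ=0.68370, 1−cosθ=0.27024; R = I + sinθ·[k]× + (1−cosθ)·[k]×²:
    [+0.93215 -0.24001 +0.27109]
    [+0.35576 +0.74631 -0.56254]
    [-0.06730 +0.62082 +0.78106]
t = (-0.2083, 0.2149, 0.8349) m
M0: Pc = R·M0+t = (-0.28390, +0.24009, +0.87928); u = 667.6·(-0.28390)/0.87928 + 306.4 = 90.8444, v = 412.0·(+0.24009)/0.87928 + 224.5 = 336.9976
M1: Pc = R·M1+t = (-0.16366, +0.28598, +0.87060); u = 667.6·(-0.16366)/0.87060 + 306.4 = 180.9037, v = 412.0·(+0.28598)/0.87060 + 224.5 = 359.8376
M2: Pc = R·M2+t = (-0.13270, +0.18971, +0.79052); u = 667.6·(-0.13270)/0.79052 + 306.4 = 194.3370, v = 412.0·(+0.18971)/0.79052 + 224.5 = 323.3724
M3: Pc = R·M3+t = (-0.25294, +0.14382, +0.79920); u = 667.6·(-0.25294)/0.79920 + 306.4 = 95.1071, v = 412.0·(+0.14382)/0.79920 + 224.5 = 298.6398

c0=(90.84, 337.00) c1=(180.90, 359.84) c2=(194.34, 323.37) c3=(95.11, 298.64)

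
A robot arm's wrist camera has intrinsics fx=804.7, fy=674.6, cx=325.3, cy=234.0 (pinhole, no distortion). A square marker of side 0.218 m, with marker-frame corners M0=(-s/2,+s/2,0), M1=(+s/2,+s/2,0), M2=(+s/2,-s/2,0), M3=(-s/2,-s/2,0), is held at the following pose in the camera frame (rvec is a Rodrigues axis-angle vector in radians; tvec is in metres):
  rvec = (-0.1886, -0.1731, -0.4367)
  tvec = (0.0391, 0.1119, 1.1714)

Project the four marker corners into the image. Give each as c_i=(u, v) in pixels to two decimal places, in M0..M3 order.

Intrinsics K: fx=804.7, fy=674.6, cx=325.3, cy=234.0
Marker side s = 0.218 m; corners in marker frame (Z=0):
  M0 = (-0.1090, +0.1090, 0)
  M1 = (+0.1090, +0.1090, 0)
  M2 = (+0.1090, -0.1090, 0)
  M3 = (-0.1090, -0.1090, 0)
rvec = (-0.1886, -0.1731, -0.4367), |rvec| = θ = 0.50620 rad = 29.003°
Rodrigues: sinθ=0.48486, 1−cosθ=0.12541; R = I + sinθ·[k]× + (1−cosθ)·[k]×²:
    [+0.89200 +0.43427 -0.12549]
    [-0.40231 +0.88926 +0.21764]
    [+0.20611 -0.14365 +0.96793]
t = (0.0391, 0.1119, 1.1714) m
M0: Pc = R·M0+t = (-0.01079, +0.25268, +1.13328); u = 804.7·(-0.01079)/1.13328 + 325.3 = 317.6361, v = 674.6·(+0.25268)/1.13328 + 234.0 = 384.4121
M1: Pc = R·M1+t = (+0.18366, +0.16498, +1.17821); u = 804.7·(+0.18366)/1.17821 + 325.3 = 450.7393, v = 674.6·(+0.16498)/1.17821 + 234.0 = 328.4601
M2: Pc = R·M2+t = (+0.08899, -0.02888, +1.20952); u = 804.7·(+0.08899)/1.20952 + 325.3 = 384.5074, v = 674.6·(-0.02888)/1.20952 + 234.0 = 217.8920
M3: Pc = R·M3+t = (-0.10546, +0.05882, +1.16459); u = 804.7·(-0.10546)/1.16459 + 325.3 = 252.4281, v = 674.6·(+0.05882)/1.16459 + 234.0 = 268.0736

c0=(317.64, 384.41) c1=(450.74, 328.46) c2=(384.51, 217.89) c3=(252.43, 268.07)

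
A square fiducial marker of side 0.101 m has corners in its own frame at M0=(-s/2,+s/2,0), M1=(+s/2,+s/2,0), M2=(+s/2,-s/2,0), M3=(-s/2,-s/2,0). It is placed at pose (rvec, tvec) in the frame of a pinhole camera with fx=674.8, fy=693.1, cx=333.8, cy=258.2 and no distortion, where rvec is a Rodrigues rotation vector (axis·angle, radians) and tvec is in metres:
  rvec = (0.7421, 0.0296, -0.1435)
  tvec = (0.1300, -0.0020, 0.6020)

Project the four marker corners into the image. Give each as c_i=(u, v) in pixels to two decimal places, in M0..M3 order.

c0=(425.68, 302.39) c1=(533.56, 289.68) c2=(540.58, 203.17) c3=(419.81, 218.57)

Intrinsics K: fx=674.8, fy=693.1, cx=333.8, cy=258.2
Marker side s = 0.101 m; corners in marker frame (Z=0):
  M0 = (-0.0505, +0.0505, 0)
  M1 = (+0.0505, +0.0505, 0)
  M2 = (+0.0505, -0.0505, 0)
  M3 = (-0.0505, -0.0505, 0)
rvec = (0.7421, 0.0296, -0.1435), |rvec| = θ = 0.75643 rad = 43.340°
Rodrigues: sinθ=0.68633, 1−cosθ=0.27271; R = I + sinθ·[k]× + (1−cosθ)·[k]×²:
    [+0.98977 +0.14067 -0.02390]
    [-0.11973 +0.72771 -0.67535]
    [-0.07761 +0.67130 +0.73711]
t = (0.1300, -0.0020, 0.6020) m
M0: Pc = R·M0+t = (+0.08712, +0.04080, +0.63982); u = 674.8·(+0.08712)/0.63982 + 333.8 = 425.6836, v = 693.1·(+0.04080)/0.63982 + 258.2 = 302.3931
M1: Pc = R·M1+t = (+0.18709, +0.02870, +0.63198); u = 674.8·(+0.18709)/0.63198 + 333.8 = 533.5629, v = 693.1·(+0.02870)/0.63198 + 258.2 = 289.6788
M2: Pc = R·M2+t = (+0.17288, -0.04480, +0.56418); u = 674.8·(+0.17288)/0.56418 + 333.8 = 540.5763, v = 693.1·(-0.04480)/0.56418 + 258.2 = 203.1679
M3: Pc = R·M3+t = (+0.07291, -0.03270, +0.57202); u = 674.8·(+0.07291)/0.57202 + 333.8 = 419.8140, v = 693.1·(-0.03270)/0.57202 + 258.2 = 218.5747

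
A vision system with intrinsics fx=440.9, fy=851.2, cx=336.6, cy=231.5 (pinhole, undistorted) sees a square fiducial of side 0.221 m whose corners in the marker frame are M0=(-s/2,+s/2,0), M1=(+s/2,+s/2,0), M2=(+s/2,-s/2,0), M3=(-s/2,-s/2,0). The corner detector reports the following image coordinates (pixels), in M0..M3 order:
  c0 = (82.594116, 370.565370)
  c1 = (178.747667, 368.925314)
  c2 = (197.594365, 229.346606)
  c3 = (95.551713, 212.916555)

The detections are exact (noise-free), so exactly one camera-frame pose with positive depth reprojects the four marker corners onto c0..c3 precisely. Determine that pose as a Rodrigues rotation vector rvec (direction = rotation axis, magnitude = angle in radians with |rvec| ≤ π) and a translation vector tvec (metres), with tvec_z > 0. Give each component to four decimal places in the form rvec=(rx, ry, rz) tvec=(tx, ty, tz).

Intrinsics K: fx=440.9, fy=851.2, cx=336.6, cy=231.5
Marker side s = 0.221 m; corners in marker frame (Z=0):
  M0 = (-0.1105, +0.1105, 0)
  M1 = (+0.1105, +0.1105, 0)
  M2 = (+0.1105, -0.1105, 0)
  M3 = (-0.1105, -0.1105, 0)
Detected image corners:
  c0 = (82.594116, 370.565370) px
  c1 = (178.747667, 368.925314) px
  c2 = (197.594365, 229.346606) px
  c3 = (95.551713, 212.916555) px
Planar DLT: solve 8×8 A·h = b for H (H[2,2]=1):
  H  [+521.70953 -23.61761 +141.22645]
  H  [+189.19735 +774.74576 +298.56565]
  H  [+0.53255 +0.35436 +1.00000]
B = K⁻¹H; ‖b₁‖=0.944928, ‖b₂‖=0.944928; λ = 2/(‖b₁‖+‖b₂‖) = 1.058281, sign → tz>0 ⇒ λ=+1.058281
r₁ = λ·B[:,0] = (+0.82198,+0.08195,+0.56359); r₂ = λ·B[:,1] = (-0.34299,+0.86124,+0.37501)
r₃ = r₁×r₂ = (-0.45465,-0.50156,+0.73602); SVD([r₁ r₂ r₃]) → R = UVᵀ:
  R  [+0.82198 -0.34299 -0.45465]
  R  [+0.08195 +0.86124 -0.50156]
  R  [+0.56359 +0.37501 +0.73602]
t = (-0.46895, +0.08338, +1.05828) m
tr R = 2.419240; θ = arccos((tr R − 1)/2) = 0.781838 rad = 44.796°
axis k = ((R−Rᵀ)₃₂, (R−Rᵀ)₁₃, (R−Rᵀ)₂₁) / (2 sinθ) = (+0.622045, -0.722585, +0.301548)
rvec = θ·k = (+0.486338, -0.564944, +0.235762)

rvec=(0.4863, -0.5649, 0.2358) tvec=(-0.4690, 0.0834, 1.0583)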